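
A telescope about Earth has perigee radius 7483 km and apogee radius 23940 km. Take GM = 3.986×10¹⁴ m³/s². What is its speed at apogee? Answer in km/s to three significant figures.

Semi-major axis a = (r_p + r_a)/2 = 15712 km = 1.571×10⁷ m.
Vis-viva: v² = μ(2/r − 1/a) = 3.986×10¹⁴ × (8.354×10⁻⁸ − 6.365×10⁻⁸) = 7.930×10⁶ m²/s².
v = 2816 m/s = 2.816 km/s.

v ≈ 2.82 km/s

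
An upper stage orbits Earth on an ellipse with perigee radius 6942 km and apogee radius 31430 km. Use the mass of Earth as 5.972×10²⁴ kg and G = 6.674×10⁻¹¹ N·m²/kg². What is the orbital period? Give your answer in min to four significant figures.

T ≈ 440.8 min

μ = GM = 6.674×10⁻¹¹ × 5.972×10²⁴ = 3.986×10¹⁴ m³/s².
Semi-major axis a = (r_p + r_a)/2 = (6942.0 + 31430)/2 = 19186 km = 1.919×10⁷ m.
By Kepler's third law T = 2π√(a³/μ) = 2π × 4.209×10³ = 2.645×10⁴ s.
= 440.8 min.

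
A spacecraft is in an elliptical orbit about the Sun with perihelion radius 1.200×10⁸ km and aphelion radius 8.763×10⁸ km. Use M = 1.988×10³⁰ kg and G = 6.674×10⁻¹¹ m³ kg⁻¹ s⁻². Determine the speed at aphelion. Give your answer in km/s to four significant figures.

v ≈ 6.039 km/s

μ = GM = 6.674×10⁻¹¹ × 1.988×10³⁰ = 1.327×10²⁰ m³/s².
Semi-major axis a = (r_p + r_a)/2 = 4.9815×10⁸ km = 4.982×10¹¹ m.
Vis-viva: v² = μ(2/r − 1/a) = 1.327×10²⁰ × (2.282×10⁻¹² − 2.007×10⁻¹²) = 3.647×10⁷ m²/s².
v = 6039 m/s = 6.039 km/s.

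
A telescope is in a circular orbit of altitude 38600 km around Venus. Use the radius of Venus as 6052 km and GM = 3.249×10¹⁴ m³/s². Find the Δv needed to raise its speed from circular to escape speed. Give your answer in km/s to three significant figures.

r = 6052 + 38600 = 44652 km = 4.4652×10⁷ m.
Circular speed v_c = √(μ/r) = 2697 m/s.
Escape speed v_esc = √(2μ/r) = √2 × v_c = 3815 m/s.
Δv = v_esc − v_c = 1117 m/s = 1.117 km/s.

Δv ≈ 1.12 km/s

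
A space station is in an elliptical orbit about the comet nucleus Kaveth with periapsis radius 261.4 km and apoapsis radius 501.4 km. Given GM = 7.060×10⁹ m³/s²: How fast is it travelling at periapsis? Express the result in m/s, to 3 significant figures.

v ≈ 188 m/s

Semi-major axis a = (r_p + r_a)/2 = 381.40 km = 3.814×10⁵ m.
Vis-viva: v² = μ(2/r − 1/a) = 7.060×10⁹ × (7.651×10⁻⁶ − 2.622×10⁻⁶) = 3.551×10⁴ m²/s².
v = 188.4 m/s.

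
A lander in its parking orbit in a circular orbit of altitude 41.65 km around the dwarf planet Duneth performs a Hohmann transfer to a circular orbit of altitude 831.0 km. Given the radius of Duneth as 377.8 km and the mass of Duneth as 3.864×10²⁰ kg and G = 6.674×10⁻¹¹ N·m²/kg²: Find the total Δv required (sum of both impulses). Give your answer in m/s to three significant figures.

Δv_total ≈ 95.4 m/s

μ = GM = 6.674×10⁻¹¹ × 3.864×10²⁰ = 2.579×10¹⁰ m³/s².
r₁ = 377.8 + 41.65 = 419.45 km = 4.1945×10⁵ m.
r₂ = 377.8 + 831.0 = 1208.8 km = 1.2088×10⁶ m.
Transfer ellipse a_t = (r₁ + r₂)/2 = 8.141×10⁵ m.
At r₁: circular v_c1 = √(μ/r₁) = 248.0 m/s; transfer-periapsis v_p = √[μ(2/r₁ − 1/a_t)] = 302.1 m/s.
Δv₁ = v_p − v_c1 = 54.18 m/s.
At r₂: circular v_c2 = √(μ/r₂) = 146.1 m/s; transfer-apoapsis v_a = √[μ(2/r₂ − 1/a_t)] = 104.8 m/s.
Δv₂ = v_c2 − v_a = 41.22 m/s.
Total Δv = Δv₁ + Δv₂ = 95.40 m/s.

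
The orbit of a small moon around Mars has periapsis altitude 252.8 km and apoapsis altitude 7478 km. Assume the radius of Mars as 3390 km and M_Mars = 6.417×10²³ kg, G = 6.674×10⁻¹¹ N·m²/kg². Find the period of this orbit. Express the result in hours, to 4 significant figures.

μ = GM = 6.674×10⁻¹¹ × 6.417×10²³ = 4.283×10¹³ m³/s².
r_p = 3390 + 252.8 = 3642.8 km = 3.6428×10⁶ m.
r_a = 3390 + 7478 = 10868 km = 1.0868×10⁷ m.
Semi-major axis a = (r_p + r_a)/2 = (3642.8 + 10868)/2 = 7255.4 km = 7.255×10⁶ m.
By Kepler's third law T = 2π√(a³/μ) = 2π × 2.986×10³ = 1.876×10⁴ s.
= 5.212 hours.

T ≈ 5.212 hours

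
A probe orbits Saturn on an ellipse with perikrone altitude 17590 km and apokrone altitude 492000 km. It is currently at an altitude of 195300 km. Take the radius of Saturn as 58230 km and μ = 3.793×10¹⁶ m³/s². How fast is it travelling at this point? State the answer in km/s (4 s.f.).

v ≈ 13.34 km/s

r_p = 58230 + 17590 = 75820 km = 7.5820×10⁷ m.
r_a = 58230 + 492000 = 550230 km = 5.5023×10⁸ m.
r = 58230 + 195300 = 2.5353×10⁵ km = 2.535×10⁸ m.
Semi-major axis a = (r_p + r_a)/2 = 3.1302×10⁵ km = 3.130×10⁸ m.
Vis-viva: v² = μ(2/r − 1/a) = 3.793×10¹⁶ × (7.889×10⁻⁹ − 3.195×10⁻⁹) = 1.780×10⁸ m²/s².
v = 13340 m/s = 13.34 km/s.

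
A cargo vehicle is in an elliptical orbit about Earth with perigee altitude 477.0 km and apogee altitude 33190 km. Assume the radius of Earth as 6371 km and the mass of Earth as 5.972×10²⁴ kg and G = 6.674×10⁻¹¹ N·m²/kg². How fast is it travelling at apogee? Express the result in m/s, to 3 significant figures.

v ≈ 1720 m/s

μ = GM = 6.674×10⁻¹¹ × 5.972×10²⁴ = 3.986×10¹⁴ m³/s².
r_p = 6371 + 477.0 = 6848.0 km = 6.8480×10⁶ m.
r_a = 6371 + 33190 = 39561 km = 3.9561×10⁷ m.
Semi-major axis a = (r_p + r_a)/2 = 23204 km = 2.320×10⁷ m.
Vis-viva: v² = μ(2/r − 1/a) = 3.986×10¹⁴ × (5.055×10⁻⁸ − 4.310×10⁻⁸) = 2.973×10⁶ m²/s².
v = 1724 m/s.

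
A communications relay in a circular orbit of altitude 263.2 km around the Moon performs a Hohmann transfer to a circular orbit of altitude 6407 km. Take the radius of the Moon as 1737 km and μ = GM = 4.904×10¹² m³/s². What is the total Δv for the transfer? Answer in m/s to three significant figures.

r₁ = 1737 + 263.2 = 2000.2 km = 2.0002×10⁶ m.
r₂ = 1737 + 6407 = 8144.0 km = 8.1440×10⁶ m.
Transfer ellipse a_t = (r₁ + r₂)/2 = 5.072×10⁶ m.
At r₁: circular v_c1 = √(μ/r₁) = 1566 m/s; transfer-perilune v_p = √[μ(2/r₁ − 1/a_t)] = 1984 m/s.
Δv₁ = v_p − v_c1 = 418.3 m/s.
At r₂: circular v_c2 = √(μ/r₂) = 776.0 m/s; transfer-apolune v_a = √[μ(2/r₂ − 1/a_t)] = 487.3 m/s.
Δv₂ = v_c2 − v_a = 288.7 m/s.
Total Δv = Δv₁ + Δv₂ = 707.0 m/s.

Δv_total ≈ 707 m/s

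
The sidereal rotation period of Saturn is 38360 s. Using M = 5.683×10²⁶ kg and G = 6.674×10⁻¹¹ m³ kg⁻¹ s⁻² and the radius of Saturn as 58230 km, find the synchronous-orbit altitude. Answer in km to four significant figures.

h_sync ≈ 54000 km

μ = GM = 6.674×10⁻¹¹ × 5.683×10²⁶ = 3.793×10¹⁶ m³/s².
A synchronous orbit has period T, so by Kepler's third law a = (μT²/4π²)^(1/3).
μT²/4π² = 3.793×10¹⁶ × (3.836×10⁴)² / 39.48 = 1.414×10²⁴ m³.
a = 1.122×10⁸ m = 1.1223×10⁵ km.
Altitude h = a − R = 1.1223×10⁵ − 58230 = 54003 km.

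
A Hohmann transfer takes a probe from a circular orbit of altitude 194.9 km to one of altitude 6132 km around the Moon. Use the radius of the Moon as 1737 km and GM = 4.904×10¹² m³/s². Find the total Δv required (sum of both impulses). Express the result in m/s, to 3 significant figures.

r₁ = 1737 + 194.9 = 1931.9 km = 1.9319×10⁶ m.
r₂ = 1737 + 6132 = 7869.0 km = 7.8690×10⁶ m.
Transfer ellipse a_t = (r₁ + r₂)/2 = 4.900×10⁶ m.
At r₁: circular v_c1 = √(μ/r₁) = 1593 m/s; transfer-perilune v_p = √[μ(2/r₁ − 1/a_t)] = 2019 m/s.
Δv₁ = v_p − v_c1 = 425.7 m/s.
At r₂: circular v_c2 = √(μ/r₂) = 789.4 m/s; transfer-apolune v_a = √[μ(2/r₂ − 1/a_t)] = 495.7 m/s.
Δv₂ = v_c2 − v_a = 293.8 m/s.
Total Δv = Δv₁ + Δv₂ = 719.5 m/s.

Δv_total ≈ 719 m/s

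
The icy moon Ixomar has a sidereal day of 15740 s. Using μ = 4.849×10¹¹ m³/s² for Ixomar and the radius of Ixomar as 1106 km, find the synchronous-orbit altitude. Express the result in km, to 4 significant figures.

A synchronous orbit has period T, so by Kepler's third law a = (μT²/4π²)^(1/3).
μT²/4π² = 4.849×10¹¹ × (1.574×10⁴)² / 39.48 = 3.043×10¹⁸ m³.
a = 1.449×10⁶ m = 1449.1 km.
Altitude h = a − R = 1449.1 − 1106 = 343.11 km.

h_sync ≈ 343.1 km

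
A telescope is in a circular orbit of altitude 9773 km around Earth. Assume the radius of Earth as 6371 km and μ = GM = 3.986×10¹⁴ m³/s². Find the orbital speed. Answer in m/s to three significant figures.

r = 6371 + 9773 = 16144 km = 1.6144×10⁷ m.
For a circular orbit v = √(μ/r) = √(3.986×10¹⁴ / 1.614×10⁷) = √(2.469×10⁷) = 4969 m/s.

v ≈ 4970 m/s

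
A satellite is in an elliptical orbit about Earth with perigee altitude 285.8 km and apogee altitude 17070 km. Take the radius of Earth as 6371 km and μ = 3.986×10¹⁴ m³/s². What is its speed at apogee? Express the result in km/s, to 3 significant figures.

v ≈ 2.74 km/s

r_p = 6371 + 285.8 = 6656.8 km = 6.6568×10⁶ m.
r_a = 6371 + 17070 = 23441 km = 2.3441×10⁷ m.
Semi-major axis a = (r_p + r_a)/2 = 15049 km = 1.505×10⁷ m.
Vis-viva: v² = μ(2/r − 1/a) = 3.986×10¹⁴ × (8.532×10⁻⁸ − 6.645×10⁻⁸) = 7.522×10⁶ m²/s².
v = 2743 m/s = 2.743 km/s.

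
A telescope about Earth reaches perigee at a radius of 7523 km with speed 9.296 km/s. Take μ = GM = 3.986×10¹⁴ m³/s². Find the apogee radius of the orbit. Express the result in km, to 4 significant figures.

r_p = 7.523×10⁶ m.
Specific energy ε = v²/2 − μ/r = -9.776×10⁶ J/kg, so a = −μ/(2ε) = 2.039×10⁷ m.
The apsides satisfy r_p + r_a = 2a, so the apogee radius is 2a − r_p = 3.325×10⁷ m = 33249 km.

apogee radius ≈ 33250 km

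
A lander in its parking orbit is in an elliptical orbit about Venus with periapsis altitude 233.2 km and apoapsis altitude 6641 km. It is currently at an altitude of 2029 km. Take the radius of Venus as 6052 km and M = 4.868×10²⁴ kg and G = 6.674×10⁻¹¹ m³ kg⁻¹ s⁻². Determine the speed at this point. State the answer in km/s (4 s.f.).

v ≈ 6.795 km/s

μ = GM = 6.674×10⁻¹¹ × 4.868×10²⁴ = 3.249×10¹⁴ m³/s².
r_p = 6052 + 233.2 = 6285.2 km = 6.2852×10⁶ m.
r_a = 6052 + 6641 = 12693 km = 1.2693×10⁷ m.
r = 6052 + 2029 = 8081.0 km = 8.081×10⁶ m.
Semi-major axis a = (r_p + r_a)/2 = 9489.1 km = 9.489×10⁶ m.
Vis-viva: v² = μ(2/r − 1/a) = 3.249×10¹⁴ × (2.475×10⁻⁷ − 1.054×10⁻⁷) = 4.617×10⁷ m²/s².
v = 6795 m/s = 6.795 km/s.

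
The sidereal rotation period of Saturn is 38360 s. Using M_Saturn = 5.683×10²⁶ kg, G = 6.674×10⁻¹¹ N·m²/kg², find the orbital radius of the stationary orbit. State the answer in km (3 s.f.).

μ = GM = 6.674×10⁻¹¹ × 5.683×10²⁶ = 3.793×10¹⁶ m³/s².
A synchronous orbit has period T, so by Kepler's third law a = (μT²/4π²)^(1/3).
μT²/4π² = 3.793×10¹⁶ × (3.836×10⁴)² / 39.48 = 1.414×10²⁴ m³.
a = 1.122×10⁸ m = 1.1223×10⁵ km.

r_sync ≈ 1.12×10⁵ km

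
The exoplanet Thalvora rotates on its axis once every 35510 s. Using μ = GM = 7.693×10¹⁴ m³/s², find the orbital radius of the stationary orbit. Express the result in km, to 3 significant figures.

A synchronous orbit has period T, so by Kepler's third law a = (μT²/4π²)^(1/3).
μT²/4π² = 7.693×10¹⁴ × (3.551×10⁴)² / 39.48 = 2.457×10²² m³.
a = 2.907×10⁷ m = 29072 km.

r_sync ≈ 29100 km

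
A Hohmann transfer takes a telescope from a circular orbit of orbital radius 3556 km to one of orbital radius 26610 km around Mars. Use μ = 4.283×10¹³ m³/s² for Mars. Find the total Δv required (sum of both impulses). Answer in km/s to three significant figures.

r₁ = 3556 km = 3.556×10⁶ m.
r₂ = 26610 km = 2.661×10⁷ m.
Transfer ellipse a_t = (r₁ + r₂)/2 = 1.508×10⁷ m.
At r₁: circular v_c1 = √(μ/r₁) = 3471 m/s; transfer-periapsis v_p = √[μ(2/r₁ − 1/a_t)] = 4610 m/s.
Δv₁ = v_p − v_c1 = 1139 m/s.
At r₂: circular v_c2 = √(μ/r₂) = 1269 m/s; transfer-apoapsis v_a = √[μ(2/r₂ − 1/a_t)] = 616.0 m/s.
Δv₂ = v_c2 − v_a = 652.7 m/s.
Total Δv = Δv₁ + Δv₂ = 1792 m/s = 1.792 km/s.

Δv_total ≈ 1.79 km/s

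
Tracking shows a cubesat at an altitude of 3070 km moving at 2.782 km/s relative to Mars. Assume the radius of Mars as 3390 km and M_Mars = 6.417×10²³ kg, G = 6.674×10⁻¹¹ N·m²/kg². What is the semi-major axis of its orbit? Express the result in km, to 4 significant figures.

a ≈ 7759 km

μ = GM = 6.674×10⁻¹¹ × 6.417×10²³ = 4.283×10¹³ m³/s².
r = 3390 + 3070 = 6460.0 km = 6.460×10⁶ m.
Vis-viva rearranged: 1/a = 2/r − v²/μ = 3.096×10⁻⁷ − 1.807×10⁻⁷ = 1.289×10⁻⁷ m⁻¹.
a = 7.759×10⁶ m = 7759.0 km.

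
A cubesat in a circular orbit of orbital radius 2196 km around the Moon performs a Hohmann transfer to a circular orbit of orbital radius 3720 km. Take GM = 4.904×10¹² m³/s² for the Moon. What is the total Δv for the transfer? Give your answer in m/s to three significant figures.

r₁ = 2196 km = 2.196×10⁶ m.
r₂ = 3720 km = 3.720×10⁶ m.
Transfer ellipse a_t = (r₁ + r₂)/2 = 2.958×10⁶ m.
At r₁: circular v_c1 = √(μ/r₁) = 1494 m/s; transfer-perilune v_p = √[μ(2/r₁ − 1/a_t)] = 1676 m/s.
Δv₁ = v_p − v_c1 = 181.5 m/s.
At r₂: circular v_c2 = √(μ/r₂) = 1148 m/s; transfer-apolune v_a = √[μ(2/r₂ − 1/a_t)] = 989.3 m/s.
Δv₂ = v_c2 − v_a = 158.9 m/s.
Total Δv = Δv₁ + Δv₂ = 340.3 m/s.

Δv_total ≈ 340 m/s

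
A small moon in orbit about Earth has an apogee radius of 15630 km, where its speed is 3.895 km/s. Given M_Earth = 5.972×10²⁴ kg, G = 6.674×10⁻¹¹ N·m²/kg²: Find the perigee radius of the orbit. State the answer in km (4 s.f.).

perigee radius ≈ 6618 km

μ = GM = 6.674×10⁻¹¹ × 5.972×10²⁴ = 3.986×10¹⁴ m³/s².
r_a = 1.563×10⁷ m.
Specific energy ε = v²/2 − μ/r = -1.791×10⁷ J/kg, so a = −μ/(2ε) = 1.112×10⁷ m.
The apsides satisfy r_p + r_a = 2a, so the perigee radius is 2a − r_a = 6.618×10⁶ m = 6618.0 km.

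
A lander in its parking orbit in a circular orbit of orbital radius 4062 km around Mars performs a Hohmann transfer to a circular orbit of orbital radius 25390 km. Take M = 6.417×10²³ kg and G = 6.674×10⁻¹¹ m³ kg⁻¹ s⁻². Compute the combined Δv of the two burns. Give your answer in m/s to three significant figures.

μ = GM = 6.674×10⁻¹¹ × 6.417×10²³ = 4.283×10¹³ m³/s².
r₁ = 4062 km = 4.062×10⁶ m.
r₂ = 25390 km = 2.539×10⁷ m.
Transfer ellipse a_t = (r₁ + r₂)/2 = 1.473×10⁷ m.
At r₁: circular v_c1 = √(μ/r₁) = 3247 m/s; transfer-periapsis v_p = √[μ(2/r₁ − 1/a_t)] = 4264 m/s.
Δv₁ = v_p − v_c1 = 1017 m/s.
At r₂: circular v_c2 = √(μ/r₂) = 1299 m/s; transfer-apoapsis v_a = √[μ(2/r₂ − 1/a_t)] = 682.1 m/s.
Δv₂ = v_c2 − v_a = 616.6 m/s.
Total Δv = Δv₁ + Δv₂ = 1633 m/s.

Δv_total ≈ 1630 m/s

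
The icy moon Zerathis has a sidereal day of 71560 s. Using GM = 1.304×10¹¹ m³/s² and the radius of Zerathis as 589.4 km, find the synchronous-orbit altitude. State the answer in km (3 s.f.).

h_sync ≈ 1980 km

A synchronous orbit has period T, so by Kepler's third law a = (μT²/4π²)^(1/3).
μT²/4π² = 1.304×10¹¹ × (7.156×10⁴)² / 39.48 = 1.691×10¹⁹ m³.
a = 2.567×10⁶ m = 2567.0 km.
Altitude h = a − R = 2567.0 − 589.4 = 1977.6 km.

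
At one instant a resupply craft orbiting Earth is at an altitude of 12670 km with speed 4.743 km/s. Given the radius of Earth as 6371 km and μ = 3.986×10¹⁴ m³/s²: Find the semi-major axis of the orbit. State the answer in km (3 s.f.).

a ≈ 20600 km

r = 6371 + 12670 = 19041 km = 1.904×10⁷ m.
Vis-viva rearranged: 1/a = 2/r − v²/μ = 1.050×10⁻⁷ − 5.644×10⁻⁸ = 4.860×10⁻⁸ m⁻¹.
a = 2.058×10⁷ m = 20577 km.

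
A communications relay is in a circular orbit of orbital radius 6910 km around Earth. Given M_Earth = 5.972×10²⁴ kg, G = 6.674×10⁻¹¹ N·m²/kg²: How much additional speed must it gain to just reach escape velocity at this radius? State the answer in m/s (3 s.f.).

μ = GM = 6.674×10⁻¹¹ × 5.972×10²⁴ = 3.986×10¹⁴ m³/s².
r = 6910 km = 6.910×10⁶ m.
Circular speed v_c = √(μ/r) = 7595 m/s.
Escape speed v_esc = √(2μ/r) = √2 × v_c = 10740 m/s.
Δv = v_esc − v_c = 3146 m/s.

Δv ≈ 3150 m/s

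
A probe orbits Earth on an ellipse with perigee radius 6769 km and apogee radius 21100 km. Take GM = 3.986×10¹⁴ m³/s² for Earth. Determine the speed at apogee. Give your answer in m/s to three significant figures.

v ≈ 3030 m/s

Semi-major axis a = (r_p + r_a)/2 = 13934 km = 1.393×10⁷ m.
Vis-viva: v² = μ(2/r − 1/a) = 3.986×10¹⁴ × (9.479×10⁻⁸ − 7.176×10⁻⁸) = 9.177×10⁶ m²/s².
v = 3029 m/s.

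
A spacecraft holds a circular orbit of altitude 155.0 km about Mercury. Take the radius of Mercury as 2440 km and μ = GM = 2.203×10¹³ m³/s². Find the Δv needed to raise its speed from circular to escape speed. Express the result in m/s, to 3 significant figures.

r = 2440 + 155.0 = 2595.0 km = 2.5950×10⁶ m.
Circular speed v_c = √(μ/r) = 2914 m/s.
Escape speed v_esc = √(2μ/r) = √2 × v_c = 4121 m/s.
Δv = v_esc − v_c = 1207 m/s.

Δv ≈ 1210 m/s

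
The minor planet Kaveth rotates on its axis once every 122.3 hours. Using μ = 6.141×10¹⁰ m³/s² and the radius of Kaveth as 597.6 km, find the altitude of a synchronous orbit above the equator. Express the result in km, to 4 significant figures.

h_sync ≈ 6108 km

T = 122.3 hours = 4.403×10⁵ s.
A synchronous orbit has period T, so by Kepler's third law a = (μT²/4π²)^(1/3).
μT²/4π² = 6.141×10¹⁰ × (4.403×10⁵)² / 39.48 = 3.015×10²⁰ m³.
a = 6.706×10⁶ m = 6705.7 km.
Altitude h = a − R = 6705.7 − 597.6 = 6108.1 km.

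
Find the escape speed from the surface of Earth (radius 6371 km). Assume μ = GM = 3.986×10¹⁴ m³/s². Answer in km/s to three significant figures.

v_esc ≈ 11.2 km/s

r = R = 6.371×10⁶ m.
Escape speed v_esc = √(2μ/r) = √(2 × 3.986×10¹⁴ / 6.371×10⁶) = √(1.251×10⁸) = 11190 m/s.
= 11.19 km/s.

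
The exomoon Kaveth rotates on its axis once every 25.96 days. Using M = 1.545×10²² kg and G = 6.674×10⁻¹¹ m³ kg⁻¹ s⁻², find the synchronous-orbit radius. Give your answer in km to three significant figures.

r_sync ≈ 50800 km

μ = GM = 6.674×10⁻¹¹ × 1.545×10²² = 1.031×10¹² m³/s².
T = 25.96 days = 2.243×10⁶ s.
A synchronous orbit has period T, so by Kepler's third law a = (μT²/4π²)^(1/3).
μT²/4π² = 1.031×10¹² × (2.243×10⁶)² / 39.48 = 1.314×10²³ m³.
a = 5.084×10⁷ m = 50839 km.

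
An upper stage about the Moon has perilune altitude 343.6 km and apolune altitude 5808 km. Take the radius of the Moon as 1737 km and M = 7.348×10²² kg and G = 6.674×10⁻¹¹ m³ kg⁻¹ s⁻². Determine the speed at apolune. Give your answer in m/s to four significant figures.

v ≈ 530.1 m/s

μ = GM = 6.674×10⁻¹¹ × 7.348×10²² = 4.904×10¹² m³/s².
r_p = 1737 + 343.6 = 2080.6 km = 2.0806×10⁶ m.
r_a = 1737 + 5808 = 7545.0 km = 7.5450×10⁶ m.
Semi-major axis a = (r_p + r_a)/2 = 4812.8 km = 4.813×10⁶ m.
Vis-viva: v² = μ(2/r − 1/a) = 4.904×10¹² × (2.651×10⁻⁷ − 2.078×10⁻⁷) = 2.810×10⁵ m²/s².
v = 530.1 m/s.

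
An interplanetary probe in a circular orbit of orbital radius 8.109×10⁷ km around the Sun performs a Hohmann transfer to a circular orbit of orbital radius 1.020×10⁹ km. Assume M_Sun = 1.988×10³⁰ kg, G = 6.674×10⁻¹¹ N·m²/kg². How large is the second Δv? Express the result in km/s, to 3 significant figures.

Δv ≈ 7.03 km/s

μ = GM = 6.674×10⁻¹¹ × 1.988×10³⁰ = 1.327×10²⁰ m³/s².
r₁ = 8.109×10⁷ km = 8.109×10¹⁰ m.
r₂ = 1.020×10⁹ km = 1.020×10¹² m.
Transfer ellipse a_t = (r₁ + r₂)/2 = 5.505×10¹¹ m.
At r₁: circular v_c1 = √(μ/r₁) = 40450 m/s; transfer-perihelion v_p = √[μ(2/r₁ − 1/a_t)] = 55060 m/s.
At r₂: circular v_c2 = √(μ/r₂) = 11410 m/s; transfer-aphelion v_a = √[μ(2/r₂ − 1/a_t)] = 4377 m/s.
Δv₂ = v_c2 − v_a = 7028 m/s.
= 7.028 km/s.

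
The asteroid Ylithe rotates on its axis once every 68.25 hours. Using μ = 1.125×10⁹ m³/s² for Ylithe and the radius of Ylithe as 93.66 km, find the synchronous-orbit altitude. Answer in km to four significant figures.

T = 68.25 hours = 2.457×10⁵ s.
A synchronous orbit has period T, so by Kepler's third law a = (μT²/4π²)^(1/3).
μT²/4π² = 1.125×10⁹ × (2.457×10⁵)² / 39.48 = 1.720×10¹⁸ m³.
a = 1.198×10⁶ m = 1198.2 km.
Altitude h = a − R = 1198.2 − 93.66 = 1104.6 km.

h_sync ≈ 1105 km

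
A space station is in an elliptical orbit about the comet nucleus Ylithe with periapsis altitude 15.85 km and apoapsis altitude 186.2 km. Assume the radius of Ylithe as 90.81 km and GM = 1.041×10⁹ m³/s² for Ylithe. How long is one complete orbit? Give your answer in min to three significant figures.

T ≈ 273 min

r_p = 90.81 + 15.85 = 106.66 km = 1.0666×10⁵ m.
r_a = 90.81 + 186.2 = 277.01 km = 2.7701×10⁵ m.
Semi-major axis a = (r_p + r_a)/2 = (106.66 + 277.01)/2 = 191.83 km = 1.918×10⁵ m.
By Kepler's third law T = 2π√(a³/μ) = 2π × 2.604×10³ = 1.636×10⁴ s.
= 272.7 min.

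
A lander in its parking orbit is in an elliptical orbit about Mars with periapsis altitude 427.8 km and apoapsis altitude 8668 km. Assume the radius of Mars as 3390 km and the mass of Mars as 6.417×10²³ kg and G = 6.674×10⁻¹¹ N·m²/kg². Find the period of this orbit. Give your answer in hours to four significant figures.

T ≈ 5.965 hours

μ = GM = 6.674×10⁻¹¹ × 6.417×10²³ = 4.283×10¹³ m³/s².
r_p = 3390 + 427.8 = 3817.8 km = 3.8178×10⁶ m.
r_a = 3390 + 8668 = 12058 km = 1.2058×10⁷ m.
Semi-major axis a = (r_p + r_a)/2 = (3817.8 + 12058)/2 = 7937.9 km = 7.938×10⁶ m.
By Kepler's third law T = 2π√(a³/μ) = 2π × 3.417×10³ = 2.147×10⁴ s.
= 5.965 hours.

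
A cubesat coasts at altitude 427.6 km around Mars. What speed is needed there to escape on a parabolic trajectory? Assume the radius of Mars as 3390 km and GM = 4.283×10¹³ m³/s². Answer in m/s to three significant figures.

r = 3390 + 427.6 = 3817.6 km = 3.8176×10⁶ m.
Escape speed v_esc = √(2μ/r) = √(2 × 4.283×10¹³ / 3.818×10⁶) = √(2.244×10⁷) = 4737 m/s.

v_esc ≈ 4740 m/s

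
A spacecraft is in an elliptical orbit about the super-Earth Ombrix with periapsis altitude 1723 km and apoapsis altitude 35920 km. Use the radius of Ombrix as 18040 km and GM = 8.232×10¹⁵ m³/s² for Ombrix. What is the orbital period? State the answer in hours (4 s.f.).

r_p = 18040 + 1723 = 19763 km = 1.9763×10⁷ m.
r_a = 18040 + 35920 = 53960 km = 5.3960×10⁷ m.
Semi-major axis a = (r_p + r_a)/2 = (19763 + 53960)/2 = 36862 km = 3.686×10⁷ m.
By Kepler's third law T = 2π√(a³/μ) = 2π × 2.467×10³ = 1.550×10⁴ s.
= 4.305 hours.

T ≈ 4.305 hours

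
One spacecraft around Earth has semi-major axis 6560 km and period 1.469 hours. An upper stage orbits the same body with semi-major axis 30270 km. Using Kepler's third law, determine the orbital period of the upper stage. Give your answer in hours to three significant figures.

T₂ ≈ 14.6 hours

Kepler's third law: T² ∝ a³, so T₂ = T₁ (a₂/a₁)^(3/2).
a₂/a₁ = 4.614, (a₂/a₁)^(3/2) = 9.912.
T₂ = 1.469 × 9.912 = 14.56 hours.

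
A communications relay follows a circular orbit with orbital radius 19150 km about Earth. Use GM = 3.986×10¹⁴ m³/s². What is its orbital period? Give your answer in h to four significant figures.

T ≈ 7.326 h

r = 19150 km = 1.915×10⁷ m.
Kepler's third law: T = 2π√(r³/μ) = 2π√((1.915×10⁷)³ / 3.986×10¹⁴).
r³/μ = 1.762×10⁷ s², so T = 2π × 4.197×10³ = 2.637×10⁴ s.
Converting: 2.637×10⁴ s ÷ 3600 = 7.326 h.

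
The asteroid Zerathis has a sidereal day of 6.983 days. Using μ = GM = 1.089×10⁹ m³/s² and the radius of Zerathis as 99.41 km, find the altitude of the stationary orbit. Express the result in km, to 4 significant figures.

T = 6.983 days = 6.033×10⁵ s.
A synchronous orbit has period T, so by Kepler's third law a = (μT²/4π²)^(1/3).
μT²/4π² = 1.089×10⁹ × (6.033×10⁵)² / 39.48 = 1.004×10¹⁹ m³.
a = 2.157×10⁶ m = 2157.4 km.
Altitude h = a − R = 2157.4 − 99.41 = 2058.0 km.

h_sync ≈ 2058 km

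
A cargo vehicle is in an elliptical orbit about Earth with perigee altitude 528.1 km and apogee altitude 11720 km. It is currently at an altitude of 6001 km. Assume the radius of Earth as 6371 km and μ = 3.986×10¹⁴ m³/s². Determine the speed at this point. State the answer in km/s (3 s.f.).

r_p = 6371 + 528.1 = 6899.1 km = 6.8991×10⁶ m.
r_a = 6371 + 11720 = 18091 km = 1.8091×10⁷ m.
r = 6371 + 6001 = 12372 km = 1.237×10⁷ m.
Semi-major axis a = (r_p + r_a)/2 = 12495 km = 1.250×10⁷ m.
Vis-viva: v² = μ(2/r − 1/a) = 3.986×10¹⁴ × (1.617×10⁻⁷ − 8.003×10⁻⁸) = 3.254×10⁷ m²/s².
v = 5704 m/s = 5.704 km/s.

v ≈ 5.70 km/s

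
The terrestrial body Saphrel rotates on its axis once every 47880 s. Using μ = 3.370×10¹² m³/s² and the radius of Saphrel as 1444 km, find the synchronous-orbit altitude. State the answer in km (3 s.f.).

h_sync ≈ 4360 km

A synchronous orbit has period T, so by Kepler's third law a = (μT²/4π²)^(1/3).
μT²/4π² = 3.370×10¹² × (4.788×10⁴)² / 39.48 = 1.957×10²⁰ m³.
a = 5.806×10⁶ m = 5805.8 km.
Altitude h = a − R = 5805.8 − 1444 = 4361.8 km.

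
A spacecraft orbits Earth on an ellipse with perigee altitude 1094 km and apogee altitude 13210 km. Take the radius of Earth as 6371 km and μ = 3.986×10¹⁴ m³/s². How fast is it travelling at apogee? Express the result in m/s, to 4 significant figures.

v ≈ 3352 m/s

r_p = 6371 + 1094 = 7465.0 km = 7.4650×10⁶ m.
r_a = 6371 + 13210 = 19581 km = 1.9581×10⁷ m.
Semi-major axis a = (r_p + r_a)/2 = 13523 km = 1.352×10⁷ m.
Vis-viva: v² = μ(2/r − 1/a) = 3.986×10¹⁴ × (1.021×10⁻⁷ − 7.395×10⁻⁸) = 1.124×10⁷ m²/s².
v = 3352 m/s.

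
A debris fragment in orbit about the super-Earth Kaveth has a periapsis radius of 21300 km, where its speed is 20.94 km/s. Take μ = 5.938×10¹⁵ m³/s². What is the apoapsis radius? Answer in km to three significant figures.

apoapsis radius ≈ 78400 km

r_p = 2.130×10⁷ m.
Specific energy ε = v²/2 − μ/r = -5.954×10⁷ J/kg, so a = −μ/(2ε) = 4.987×10⁷ m.
The apsides satisfy r_p + r_a = 2a, so the apoapsis radius is 2a − r_p = 7.844×10⁷ m = 78435 km.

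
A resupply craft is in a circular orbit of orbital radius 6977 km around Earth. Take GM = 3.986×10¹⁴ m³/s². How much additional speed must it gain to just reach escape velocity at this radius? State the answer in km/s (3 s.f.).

Δv ≈ 3.13 km/s

r = 6977 km = 6.977×10⁶ m.
Circular speed v_c = √(μ/r) = 7558 m/s.
Escape speed v_esc = √(2μ/r) = √2 × v_c = 10690 m/s.
Δv = v_esc − v_c = 3131 m/s = 3.131 km/s.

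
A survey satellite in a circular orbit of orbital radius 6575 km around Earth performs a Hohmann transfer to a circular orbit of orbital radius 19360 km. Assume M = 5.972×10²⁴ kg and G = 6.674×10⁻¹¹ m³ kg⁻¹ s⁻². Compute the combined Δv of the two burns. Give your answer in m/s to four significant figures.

μ = GM = 6.674×10⁻¹¹ × 5.972×10²⁴ = 3.986×10¹⁴ m³/s².
r₁ = 6575 km = 6.575×10⁶ m.
r₂ = 19360 km = 1.936×10⁷ m.
Transfer ellipse a_t = (r₁ + r₂)/2 = 1.297×10⁷ m.
At r₁: circular v_c1 = √(μ/r₁) = 7786 m/s; transfer-perigee v_p = √[μ(2/r₁ − 1/a_t)] = 9513 m/s.
Δv₁ = v_p − v_c1 = 1727 m/s.
At r₂: circular v_c2 = √(μ/r₂) = 4537 m/s; transfer-apogee v_a = √[μ(2/r₂ − 1/a_t)] = 3231 m/s.
Δv₂ = v_c2 − v_a = 1306 m/s.
Total Δv = Δv₁ + Δv₂ = 3034 m/s.

Δv_total ≈ 3034 m/s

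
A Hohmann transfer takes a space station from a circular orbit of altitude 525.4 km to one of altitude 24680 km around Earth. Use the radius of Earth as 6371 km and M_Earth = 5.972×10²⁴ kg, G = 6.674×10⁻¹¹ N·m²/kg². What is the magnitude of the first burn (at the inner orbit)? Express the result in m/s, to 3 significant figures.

Δv ≈ 2120 m/s

μ = GM = 6.674×10⁻¹¹ × 5.972×10²⁴ = 3.986×10¹⁴ m³/s².
r₁ = 6371 + 525.4 = 6896.4 km = 6.8964×10⁶ m.
r₂ = 6371 + 24680 = 31051 km = 3.1051×10⁷ m.
Transfer ellipse a_t = (r₁ + r₂)/2 = 1.897×10⁷ m.
At r₁: circular v_c1 = √(μ/r₁) = 7602 m/s; transfer-perigee v_p = √[μ(2/r₁ − 1/a_t)] = 9725 m/s.
Δv₁ = v_p − v_c1 = 2123 m/s.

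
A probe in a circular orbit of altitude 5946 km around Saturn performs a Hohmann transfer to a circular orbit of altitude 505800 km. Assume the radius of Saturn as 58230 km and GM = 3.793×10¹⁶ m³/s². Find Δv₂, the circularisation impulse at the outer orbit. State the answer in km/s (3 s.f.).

Δv ≈ 4.49 km/s

r₁ = 58230 + 5946 = 64176 km = 6.4176×10⁷ m.
r₂ = 58230 + 505800 = 564030 km = 5.6403×10⁸ m.
Transfer ellipse a_t = (r₁ + r₂)/2 = 3.141×10⁸ m.
At r₁: circular v_c1 = √(μ/r₁) = 24310 m/s; transfer-perikrone v_p = √[μ(2/r₁ − 1/a_t)] = 32580 m/s.
At r₂: circular v_c2 = √(μ/r₂) = 8200 m/s; transfer-apokrone v_a = √[μ(2/r₂ − 1/a_t)] = 3707 m/s.
Δv₂ = v_c2 − v_a = 4494 m/s.
= 4.494 km/s.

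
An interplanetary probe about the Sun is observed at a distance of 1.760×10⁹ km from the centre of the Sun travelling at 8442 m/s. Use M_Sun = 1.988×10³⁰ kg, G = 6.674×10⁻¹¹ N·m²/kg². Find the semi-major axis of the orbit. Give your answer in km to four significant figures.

a ≈ 1.669×10⁹ km

μ = GM = 6.674×10⁻¹¹ × 1.988×10³⁰ = 1.327×10²⁰ m³/s².
r = 1.760×10¹² m.
Specific orbital energy ε = v²/2 − μ/r = (8442)²/2 − 1.327×10²⁰/1.760×10¹² = -3.975×10⁷ J/kg.
Since ε = −μ/(2a), a = −μ/(2ε) = 1.669×10¹² m = 1.6688×10⁹ km.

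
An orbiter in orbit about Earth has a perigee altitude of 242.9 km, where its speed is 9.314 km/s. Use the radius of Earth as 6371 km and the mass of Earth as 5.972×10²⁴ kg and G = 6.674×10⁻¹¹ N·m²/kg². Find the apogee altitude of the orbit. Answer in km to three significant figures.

μ = GM = 6.674×10⁻¹¹ × 5.972×10²⁴ = 3.986×10¹⁴ m³/s².
r_p = 6371 + 242.9 = 6613.9 km = 6.614×10⁶ m.
Specific energy ε = v²/2 − μ/r = -1.689×10⁷ J/kg, so a = −μ/(2ε) = 1.180×10⁷ m.
The apsides satisfy r_p + r_a = 2a, so the apogee radius is 2a − r_p = 1.699×10⁷ m = 16988 km.
Apogee altitude = 16988 − 6371 = 10617 km.

apogee altitude ≈ 10600 km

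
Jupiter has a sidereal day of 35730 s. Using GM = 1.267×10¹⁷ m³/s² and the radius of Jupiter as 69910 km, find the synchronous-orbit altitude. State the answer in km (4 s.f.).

h_sync ≈ 90110 km

A synchronous orbit has period T, so by Kepler's third law a = (μT²/4π²)^(1/3).
μT²/4π² = 1.267×10¹⁷ × (3.573×10⁴)² / 39.48 = 4.097×10²⁴ m³.
a = 1.600×10⁸ m = 1.6002×10⁵ km.
Altitude h = a − R = 1.6002×10⁵ − 69910 = 90105 km.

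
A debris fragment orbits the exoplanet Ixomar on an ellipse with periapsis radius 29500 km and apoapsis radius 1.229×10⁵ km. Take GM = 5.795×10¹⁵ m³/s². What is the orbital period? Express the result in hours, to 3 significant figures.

Semi-major axis a = (r_p + r_a)/2 = (29500 + 1.2290×10⁵)/2 = 76200 km = 7.620×10⁷ m.
By Kepler's third law T = 2π√(a³/μ) = 2π × 8.738×10³ = 5.490×10⁴ s.
= 15.25 hours.

T ≈ 15.3 hours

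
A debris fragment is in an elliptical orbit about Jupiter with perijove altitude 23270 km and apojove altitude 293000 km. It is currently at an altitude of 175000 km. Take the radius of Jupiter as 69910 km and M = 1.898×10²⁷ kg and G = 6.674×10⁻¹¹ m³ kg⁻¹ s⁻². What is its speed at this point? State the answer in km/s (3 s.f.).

v ≈ 21.9 km/s

μ = GM = 6.674×10⁻¹¹ × 1.898×10²⁷ = 1.267×10¹⁷ m³/s².
r_p = 69910 + 23270 = 93180 km = 9.3180×10⁷ m.
r_a = 69910 + 293000 = 362910 km = 3.6291×10⁸ m.
r = 69910 + 175000 = 2.4491×10⁵ km = 2.449×10⁸ m.
Semi-major axis a = (r_p + r_a)/2 = 2.2804×10⁵ km = 2.280×10⁸ m.
Vis-viva: v² = μ(2/r − 1/a) = 1.267×10¹⁷ × (8.166×10⁻⁹ − 4.385×10⁻⁹) = 4.790×10⁸ m²/s².
v = 21890 m/s = 21.89 km/s.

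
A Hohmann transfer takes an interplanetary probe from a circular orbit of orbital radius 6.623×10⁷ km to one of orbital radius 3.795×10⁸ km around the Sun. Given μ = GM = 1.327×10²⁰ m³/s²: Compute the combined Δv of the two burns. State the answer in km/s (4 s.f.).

Δv_total ≈ 22.15 km/s

r₁ = 6.623×10⁷ km = 6.623×10¹⁰ m.
r₂ = 3.795×10⁸ km = 3.795×10¹¹ m.
Transfer ellipse a_t = (r₁ + r₂)/2 = 2.229×10¹¹ m.
At r₁: circular v_c1 = √(μ/r₁) = 44760 m/s; transfer-perihelion v_p = √[μ(2/r₁ − 1/a_t)] = 58410 m/s.
Δv₁ = v_p − v_c1 = 13650 m/s.
At r₂: circular v_c2 = √(μ/r₂) = 18700 m/s; transfer-aphelion v_a = √[μ(2/r₂ − 1/a_t)] = 10190 m/s.
Δv₂ = v_c2 − v_a = 8506 m/s.
Total Δv = Δv₁ + Δv₂ = 22150 m/s = 22.15 km/s.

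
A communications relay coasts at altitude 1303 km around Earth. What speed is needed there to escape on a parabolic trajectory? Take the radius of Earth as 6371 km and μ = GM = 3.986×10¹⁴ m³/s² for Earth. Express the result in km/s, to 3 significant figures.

v_esc ≈ 10.2 km/s

r = 6371 + 1303 = 7674.0 km = 7.6740×10⁶ m.
Escape speed v_esc = √(2μ/r) = √(2 × 3.986×10¹⁴ / 7.674×10⁶) = √(1.039×10⁸) = 10190 m/s.
= 10.19 km/s.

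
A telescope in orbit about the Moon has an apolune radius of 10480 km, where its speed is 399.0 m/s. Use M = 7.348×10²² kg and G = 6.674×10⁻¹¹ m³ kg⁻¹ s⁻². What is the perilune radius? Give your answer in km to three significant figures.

perilune radius ≈ 2150 km

μ = GM = 6.674×10⁻¹¹ × 7.348×10²² = 4.904×10¹² m³/s².
r_a = 1.048×10⁷ m.
Specific energy ε = v²/2 − μ/r = -3.883×10⁵ J/kg, so a = −μ/(2ε) = 6.314×10⁶ m.
The apsides satisfy r_p + r_a = 2a, so the perilune radius is 2a − r_a = 2.148×10⁶ m = 2148.1 km.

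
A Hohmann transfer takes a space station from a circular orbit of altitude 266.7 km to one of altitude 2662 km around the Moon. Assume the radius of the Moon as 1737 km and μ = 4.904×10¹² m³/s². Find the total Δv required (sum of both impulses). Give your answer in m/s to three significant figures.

r₁ = 1737 + 266.7 = 2003.7 km = 2.0037×10⁶ m.
r₂ = 1737 + 2662 = 4399.0 km = 4.3990×10⁶ m.
Transfer ellipse a_t = (r₁ + r₂)/2 = 3.201×10⁶ m.
At r₁: circular v_c1 = √(μ/r₁) = 1564 m/s; transfer-perilune v_p = √[μ(2/r₁ − 1/a_t)] = 1834 m/s.
Δv₁ = v_p − v_c1 = 269.4 m/s.
At r₂: circular v_c2 = √(μ/r₂) = 1056 m/s; transfer-apolune v_a = √[μ(2/r₂ − 1/a_t)] = 835.3 m/s.
Δv₂ = v_c2 − v_a = 220.5 m/s.
Total Δv = Δv₁ + Δv₂ = 490.0 m/s.

Δv_total ≈ 490 m/s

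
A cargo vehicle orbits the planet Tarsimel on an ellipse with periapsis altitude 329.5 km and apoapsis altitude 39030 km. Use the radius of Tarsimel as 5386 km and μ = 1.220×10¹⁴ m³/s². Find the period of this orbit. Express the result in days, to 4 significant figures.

T ≈ 0.8262 days

r_p = 5386 + 329.5 = 5715.5 km = 5.7155×10⁶ m.
r_a = 5386 + 39030 = 44416 km = 4.4416×10⁷ m.
Semi-major axis a = (r_p + r_a)/2 = (5715.5 + 44416)/2 = 25066 km = 2.507×10⁷ m.
By Kepler's third law T = 2π√(a³/μ) = 2π × 1.136×10⁴ = 7.139×10⁴ s.
= 0.8262 days.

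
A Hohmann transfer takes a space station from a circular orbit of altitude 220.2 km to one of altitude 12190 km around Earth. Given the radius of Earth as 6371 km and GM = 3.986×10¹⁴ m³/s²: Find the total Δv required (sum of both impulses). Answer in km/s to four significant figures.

r₁ = 6371 + 220.2 = 6591.2 km = 6.5912×10⁶ m.
r₂ = 6371 + 12190 = 18561 km = 1.8561×10⁷ m.
Transfer ellipse a_t = (r₁ + r₂)/2 = 1.258×10⁷ m.
At r₁: circular v_c1 = √(μ/r₁) = 7777 m/s; transfer-perigee v_p = √[μ(2/r₁ − 1/a_t)] = 9447 m/s.
Δv₁ = v_p − v_c1 = 1671 m/s.
At r₂: circular v_c2 = √(μ/r₂) = 4634 m/s; transfer-apogee v_a = √[μ(2/r₂ − 1/a_t)] = 3355 m/s.
Δv₂ = v_c2 − v_a = 1279 m/s.
Total Δv = Δv₁ + Δv₂ = 2950 m/s = 2.950 km/s.

Δv_total ≈ 2.950 km/s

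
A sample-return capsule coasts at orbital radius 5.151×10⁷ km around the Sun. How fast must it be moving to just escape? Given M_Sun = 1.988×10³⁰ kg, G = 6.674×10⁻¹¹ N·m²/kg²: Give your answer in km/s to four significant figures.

v_esc ≈ 71.77 km/s

μ = GM = 6.674×10⁻¹¹ × 1.988×10³⁰ = 1.327×10²⁰ m³/s².
r = 5.151×10⁷ km = 5.151×10¹⁰ m.
Escape speed v_esc = √(2μ/r) = √(2 × 1.327×10²⁰ / 5.151×10¹⁰) = √(5.152×10⁹) = 71770 m/s.
= 71.77 km/s.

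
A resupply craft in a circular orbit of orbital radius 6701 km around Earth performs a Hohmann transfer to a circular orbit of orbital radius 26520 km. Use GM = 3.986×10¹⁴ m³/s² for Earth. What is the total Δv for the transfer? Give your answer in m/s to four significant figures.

r₁ = 6701 km = 6.701×10⁶ m.
r₂ = 26520 km = 2.652×10⁷ m.
Transfer ellipse a_t = (r₁ + r₂)/2 = 1.661×10⁷ m.
At r₁: circular v_c1 = √(μ/r₁) = 7713 m/s; transfer-perigee v_p = √[μ(2/r₁ − 1/a_t)] = 9745 m/s.
Δv₁ = v_p − v_c1 = 2033 m/s.
At r₂: circular v_c2 = √(μ/r₂) = 3877 m/s; transfer-apogee v_a = √[μ(2/r₂ − 1/a_t)] = 2462 m/s.
Δv₂ = v_c2 − v_a = 1414 m/s.
Total Δv = Δv₁ + Δv₂ = 3447 m/s.

Δv_total ≈ 3447 m/s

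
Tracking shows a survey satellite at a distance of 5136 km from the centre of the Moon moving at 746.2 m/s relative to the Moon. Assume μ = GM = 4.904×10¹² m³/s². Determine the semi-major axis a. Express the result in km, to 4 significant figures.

a ≈ 3625 km

r = 5.136×10⁶ m.
Specific orbital energy ε = v²/2 − μ/r = (746.2)²/2 − 4.904×10¹²/5.136×10⁶ = -6.764×10⁵ J/kg.
Since ε = −μ/(2a), a = −μ/(2ε) = 3.625×10⁶ m = 3625.0 km.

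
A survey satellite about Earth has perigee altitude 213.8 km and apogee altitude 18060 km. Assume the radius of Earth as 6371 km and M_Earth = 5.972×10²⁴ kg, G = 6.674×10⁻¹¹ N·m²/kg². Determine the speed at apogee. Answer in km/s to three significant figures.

μ = GM = 6.674×10⁻¹¹ × 5.972×10²⁴ = 3.986×10¹⁴ m³/s².
r_p = 6371 + 213.8 = 6584.8 km = 6.5848×10⁶ m.
r_a = 6371 + 18060 = 24431 km = 2.4431×10⁷ m.
Semi-major axis a = (r_p + r_a)/2 = 15508 km = 1.551×10⁷ m.
Vis-viva: v² = μ(2/r − 1/a) = 3.986×10¹⁴ × (8.186×10⁻⁸ − 6.448×10⁻⁸) = 6.927×10⁶ m²/s².
v = 2632 m/s = 2.632 km/s.

v ≈ 2.63 km/s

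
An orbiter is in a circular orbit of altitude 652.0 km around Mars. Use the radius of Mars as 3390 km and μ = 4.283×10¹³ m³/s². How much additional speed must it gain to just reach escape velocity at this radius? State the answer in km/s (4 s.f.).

Δv ≈ 1.348 km/s

r = 3390 + 652.0 = 4042.0 km = 4.0420×10⁶ m.
Circular speed v_c = √(μ/r) = 3255 m/s.
Escape speed v_esc = √(2μ/r) = √2 × v_c = 4604 m/s.
Δv = v_esc − v_c = 1348 m/s = 1.348 km/s.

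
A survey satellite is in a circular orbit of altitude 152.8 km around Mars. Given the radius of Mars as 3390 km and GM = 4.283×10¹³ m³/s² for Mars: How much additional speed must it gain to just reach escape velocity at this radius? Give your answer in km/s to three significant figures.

Δv ≈ 1.44 km/s

r = 3390 + 152.8 = 3542.8 km = 3.5428×10⁶ m.
Circular speed v_c = √(μ/r) = 3477 m/s.
Escape speed v_esc = √(2μ/r) = √2 × v_c = 4917 m/s.
Δv = v_esc − v_c = 1440 m/s = 1.440 km/s.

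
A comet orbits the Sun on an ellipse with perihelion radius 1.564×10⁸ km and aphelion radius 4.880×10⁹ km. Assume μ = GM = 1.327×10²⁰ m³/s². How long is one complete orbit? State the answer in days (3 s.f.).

Semi-major axis a = (r_p + r_a)/2 = (1.5640×10⁸ + 4.8800×10⁹)/2 = 2.5182×10⁹ km = 2.518×10¹² m.
By Kepler's third law T = 2π√(a³/μ) = 2π × 3.469×10⁸ = 2.180×10⁹ s.
= 25230 days.

T ≈ 25200 days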